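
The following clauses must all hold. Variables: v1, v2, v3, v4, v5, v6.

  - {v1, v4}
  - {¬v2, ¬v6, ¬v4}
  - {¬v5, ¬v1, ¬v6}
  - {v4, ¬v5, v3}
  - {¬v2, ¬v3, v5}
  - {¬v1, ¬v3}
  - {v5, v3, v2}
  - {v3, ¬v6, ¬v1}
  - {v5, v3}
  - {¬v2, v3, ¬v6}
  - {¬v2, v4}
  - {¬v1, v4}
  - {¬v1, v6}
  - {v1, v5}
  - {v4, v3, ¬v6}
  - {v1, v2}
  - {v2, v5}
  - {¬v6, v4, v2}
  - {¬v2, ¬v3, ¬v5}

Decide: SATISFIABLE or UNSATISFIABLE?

SATISFIABLE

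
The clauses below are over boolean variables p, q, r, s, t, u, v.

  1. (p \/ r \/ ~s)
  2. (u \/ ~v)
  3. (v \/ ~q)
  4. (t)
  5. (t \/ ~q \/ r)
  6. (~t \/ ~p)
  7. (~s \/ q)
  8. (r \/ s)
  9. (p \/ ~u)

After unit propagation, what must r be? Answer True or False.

Unit clause (t) sets t = True.
In (~p \/ ~t), ~t is now false; ~p must hold, so p = False.
(p \/ ~u) with p = False leaves only ~u, so u = False.
(~v \/ u) with u = False leaves only ~v, so v = False.
(~q \/ v) with v = False leaves only ~q, so q = False.
(~s \/ q): since q = False, the clause reduces to (~s). s = False.
In (r \/ s), s is now false; r must hold, so r = True.

True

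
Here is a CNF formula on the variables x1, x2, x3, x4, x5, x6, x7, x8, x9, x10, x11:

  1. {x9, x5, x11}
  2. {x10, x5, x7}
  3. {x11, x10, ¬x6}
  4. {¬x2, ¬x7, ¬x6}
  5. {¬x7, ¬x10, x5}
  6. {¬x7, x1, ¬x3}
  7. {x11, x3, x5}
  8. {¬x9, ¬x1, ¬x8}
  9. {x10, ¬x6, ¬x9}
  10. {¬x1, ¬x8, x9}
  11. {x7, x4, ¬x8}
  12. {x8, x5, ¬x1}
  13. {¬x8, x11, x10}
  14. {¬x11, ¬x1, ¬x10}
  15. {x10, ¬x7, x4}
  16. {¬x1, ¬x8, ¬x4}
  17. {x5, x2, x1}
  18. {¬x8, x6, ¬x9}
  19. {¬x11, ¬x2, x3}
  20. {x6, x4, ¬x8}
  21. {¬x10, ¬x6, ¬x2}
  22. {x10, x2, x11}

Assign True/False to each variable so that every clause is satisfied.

x1=F, x2=T, x3=T, x4=F, x5=T, x6=F, x7=F, x8=F, x9=T, x10=T, x11=T

Check each clause:
  1. {x11, x9, x5} — x9 is true.
  2. {x5, x7, x10} — x10 is true.
  3. {¬x6, x10, x11} — x11 is true.
  4. {¬x7, ¬x6, ¬x2} — ¬x7 is true.
  5. {x5, ¬x10, ¬x7} — ¬x7 is true.
  6. {¬x3, x1, ¬x7} — ¬x7 is true.
  7. {x5, x11, x3} — x11 is true.
  8. {¬x8, ¬x1, ¬x9} — ¬x8 is true.
  9. {¬x6, ¬x9, x10} — ¬x6 is true.
  10. {¬x1, ¬x8, x9} — ¬x8 is true.
  11. {x7, ¬x8, x4} — ¬x8 is true.
  12. {¬x1, x5, x8} — x5 is true.
  13. {x10, ¬x8, x11} — ¬x8 is true.
  14. {¬x10, ¬x11, ¬x1} — ¬x1 is true.
  15. {x4, x10, ¬x7} — ¬x7 is true.
  16. {¬x1, ¬x8, ¬x4} — ¬x8 is true.
  17. {x1, x5, x2} — x2 is true.
  18. {¬x9, x6, ¬x8} — ¬x8 is true.
  19. {¬x2, x3, ¬x11} — x3 is true.
  20. {¬x8, x4, x6} — ¬x8 is true.
  21. {¬x2, ¬x6, ¬x10} — ¬x6 is true.
  22. {x10, x2, x11} — x10 is true.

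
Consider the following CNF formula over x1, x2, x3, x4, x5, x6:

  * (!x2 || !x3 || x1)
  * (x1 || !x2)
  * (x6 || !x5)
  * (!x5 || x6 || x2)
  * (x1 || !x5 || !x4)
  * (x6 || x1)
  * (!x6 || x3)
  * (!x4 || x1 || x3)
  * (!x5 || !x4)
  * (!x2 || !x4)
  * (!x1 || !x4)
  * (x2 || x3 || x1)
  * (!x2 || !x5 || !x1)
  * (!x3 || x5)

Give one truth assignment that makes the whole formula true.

x1=True, x2=True, x3=False, x4=False, x5=False, x6=False

x4 occurs only negated in the remaining clauses — set x4 = False.
Set x1 = True and propagate.
The remaining clauses are satisfied by x2 = True, x3 = False, x5 = False, x6 = False.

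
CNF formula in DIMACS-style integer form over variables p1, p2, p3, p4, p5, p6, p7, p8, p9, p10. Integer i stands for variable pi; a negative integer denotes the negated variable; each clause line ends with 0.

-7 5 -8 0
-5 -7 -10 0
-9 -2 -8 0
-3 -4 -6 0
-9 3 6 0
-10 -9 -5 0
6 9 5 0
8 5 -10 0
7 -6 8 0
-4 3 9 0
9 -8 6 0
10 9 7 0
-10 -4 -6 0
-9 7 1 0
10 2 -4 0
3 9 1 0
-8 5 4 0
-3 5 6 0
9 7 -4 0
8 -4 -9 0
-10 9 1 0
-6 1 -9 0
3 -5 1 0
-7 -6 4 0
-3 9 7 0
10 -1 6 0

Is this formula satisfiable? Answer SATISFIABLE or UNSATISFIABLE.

SATISFIABLE

Branch on p1: take p1 = False.
Set p2 = True and propagate.
The remaining clauses are satisfied by p3 = True, p4 = False, p5 = True, p6 = False, p7 = True, p8 = False, p9 = True, p10 = False.
Every clause has at least one true literal under this assignment.
So p1=F, p2=T, p3=T, p4=F, p5=T, p6=F, p7=T, p8=F, p9=T, p10=F is a satisfying assignment.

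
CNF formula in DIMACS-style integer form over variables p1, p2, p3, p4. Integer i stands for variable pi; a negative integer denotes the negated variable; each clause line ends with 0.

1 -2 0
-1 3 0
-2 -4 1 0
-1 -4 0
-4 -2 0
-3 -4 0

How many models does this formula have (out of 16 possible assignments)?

5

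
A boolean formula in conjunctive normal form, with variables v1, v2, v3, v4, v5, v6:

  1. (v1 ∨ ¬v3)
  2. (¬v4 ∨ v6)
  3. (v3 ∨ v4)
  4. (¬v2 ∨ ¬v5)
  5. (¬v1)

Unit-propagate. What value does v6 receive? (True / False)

True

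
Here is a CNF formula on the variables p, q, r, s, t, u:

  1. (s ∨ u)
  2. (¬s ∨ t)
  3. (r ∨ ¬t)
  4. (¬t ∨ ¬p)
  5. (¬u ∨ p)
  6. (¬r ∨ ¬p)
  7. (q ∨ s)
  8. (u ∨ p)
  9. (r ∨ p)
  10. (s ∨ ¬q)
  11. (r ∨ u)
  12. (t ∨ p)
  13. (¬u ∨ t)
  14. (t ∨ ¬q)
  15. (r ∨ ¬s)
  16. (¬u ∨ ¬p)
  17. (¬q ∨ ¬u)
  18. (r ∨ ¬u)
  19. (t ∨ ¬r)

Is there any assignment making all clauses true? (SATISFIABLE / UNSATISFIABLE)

u = True:
  propagation gives p=True; an empty clause results — contradiction.
u = False:
  propagation gives s=True, t=True, r=True, p=False; an empty clause results — contradiction.
Every branch closes, so no satisfying assignment exists.

UNSATISFIABLE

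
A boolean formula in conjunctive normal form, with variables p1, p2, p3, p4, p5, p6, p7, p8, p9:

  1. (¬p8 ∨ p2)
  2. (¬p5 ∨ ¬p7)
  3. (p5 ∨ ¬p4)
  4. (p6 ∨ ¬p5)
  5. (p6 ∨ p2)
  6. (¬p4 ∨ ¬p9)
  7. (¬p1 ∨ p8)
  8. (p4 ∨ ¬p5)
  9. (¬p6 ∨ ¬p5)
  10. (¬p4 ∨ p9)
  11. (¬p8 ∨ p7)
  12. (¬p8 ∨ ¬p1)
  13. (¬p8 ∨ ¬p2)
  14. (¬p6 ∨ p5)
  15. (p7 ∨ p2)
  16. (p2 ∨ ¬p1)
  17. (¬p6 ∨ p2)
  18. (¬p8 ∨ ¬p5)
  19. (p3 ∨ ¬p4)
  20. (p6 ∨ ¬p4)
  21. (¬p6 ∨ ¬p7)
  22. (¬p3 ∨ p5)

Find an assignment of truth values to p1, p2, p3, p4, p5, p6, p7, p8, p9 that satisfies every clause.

p1=False, p2=True, p3=False, p4=False, p5=False, p6=False, p7=True, p8=False, p9=True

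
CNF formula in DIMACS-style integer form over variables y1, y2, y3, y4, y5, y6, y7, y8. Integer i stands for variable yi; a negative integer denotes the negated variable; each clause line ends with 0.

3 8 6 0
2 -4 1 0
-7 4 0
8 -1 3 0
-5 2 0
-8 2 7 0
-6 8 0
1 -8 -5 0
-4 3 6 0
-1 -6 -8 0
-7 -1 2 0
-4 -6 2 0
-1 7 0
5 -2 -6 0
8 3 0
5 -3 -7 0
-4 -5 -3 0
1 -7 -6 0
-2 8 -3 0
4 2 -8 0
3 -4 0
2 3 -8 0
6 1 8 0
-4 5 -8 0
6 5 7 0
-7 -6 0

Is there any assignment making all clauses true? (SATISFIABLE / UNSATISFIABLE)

UNSATISFIABLE

y8 = True:
  y2 = True:
    y5 = True:
      propagation gives y1=True, y6=False, y7=True; contradiction.
    y5 = False:
      propagation gives y6=False, y4=False, y7=False; contradiction.
  y2 = False:
    propagation gives y5=False, y7=True, y4=True; an empty clause results — contradiction.
y8 = False:
  propagation gives y6=False, y3=True, y2=False, y5=False; an empty clause results — contradiction.
Every branch closes, so no satisfying assignment exists.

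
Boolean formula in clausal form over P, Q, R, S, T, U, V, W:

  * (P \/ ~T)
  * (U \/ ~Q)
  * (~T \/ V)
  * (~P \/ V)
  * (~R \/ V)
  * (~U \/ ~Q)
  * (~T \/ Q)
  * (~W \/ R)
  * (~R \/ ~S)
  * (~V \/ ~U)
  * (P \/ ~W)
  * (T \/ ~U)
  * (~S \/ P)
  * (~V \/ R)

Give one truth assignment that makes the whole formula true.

S occurs only negated in the remaining clauses — set S = False.
Pure literal: W appears only negated; assign W = False.
Set P = True and propagate.
  then V is forced to True.
  then U is forced to False.
  then Q is forced to False.
  then T is forced to False.
  then R is forced to True.
Check each clause:
  1. (P \/ ~T) — P is true.
  2. (U \/ ~Q) — ~Q is true.
  3. (V \/ ~T) — ~T is true.
  4. (~P \/ V) — V is true.
  5. (V \/ ~R) — V is true.
  6. (~U \/ ~Q) — ~U is true.
  7. (Q \/ ~T) — ~T is true.
  8. (~W \/ R) — ~W is true.
  9. (~R \/ ~S) — ~S is true.
  10. (~U \/ ~V) — ~U is true.
  11. (P \/ ~W) — ~W is true.
  12. (~U \/ T) — ~U is true.
  13. (~S \/ P) — P is true.
  14. (R \/ ~V) — R is true.

P = 1, Q = 0, R = 1, S = 0, T = 0, U = 0, V = 1, W = 0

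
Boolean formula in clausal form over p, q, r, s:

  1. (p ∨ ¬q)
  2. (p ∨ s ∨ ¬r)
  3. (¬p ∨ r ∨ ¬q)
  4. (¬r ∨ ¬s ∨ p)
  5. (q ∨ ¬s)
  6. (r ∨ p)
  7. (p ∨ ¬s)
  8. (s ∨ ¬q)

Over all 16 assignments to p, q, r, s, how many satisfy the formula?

3

The models are:
  p=1 q=0 r=0 s=0
  p=1 q=0 r=1 s=0
  p=1 q=1 r=1 s=1
Count: 3.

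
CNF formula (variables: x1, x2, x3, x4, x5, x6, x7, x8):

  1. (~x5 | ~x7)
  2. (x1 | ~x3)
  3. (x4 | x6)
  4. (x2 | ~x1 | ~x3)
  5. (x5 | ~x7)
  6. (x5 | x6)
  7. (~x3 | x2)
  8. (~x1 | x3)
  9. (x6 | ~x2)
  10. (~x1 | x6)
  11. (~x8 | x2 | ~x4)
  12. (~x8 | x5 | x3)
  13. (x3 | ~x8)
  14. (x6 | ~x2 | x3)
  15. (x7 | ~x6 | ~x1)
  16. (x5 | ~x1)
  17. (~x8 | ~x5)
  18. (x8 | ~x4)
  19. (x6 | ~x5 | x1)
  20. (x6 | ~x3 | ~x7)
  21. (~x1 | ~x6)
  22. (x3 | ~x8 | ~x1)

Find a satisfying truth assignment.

Try x1 = False.
  then x3 is forced to False.
  then x8 is forced to False.
  then x4 is forced to False.
  then x6 is forced to True.
Set x5 = False and propagate.
  then x7 is forced to False.
x2 is now unconstrained; take x2 = False.

x1 = False, x2 = False, x3 = False, x4 = False, x5 = False, x6 = True, x7 = False, x8 = False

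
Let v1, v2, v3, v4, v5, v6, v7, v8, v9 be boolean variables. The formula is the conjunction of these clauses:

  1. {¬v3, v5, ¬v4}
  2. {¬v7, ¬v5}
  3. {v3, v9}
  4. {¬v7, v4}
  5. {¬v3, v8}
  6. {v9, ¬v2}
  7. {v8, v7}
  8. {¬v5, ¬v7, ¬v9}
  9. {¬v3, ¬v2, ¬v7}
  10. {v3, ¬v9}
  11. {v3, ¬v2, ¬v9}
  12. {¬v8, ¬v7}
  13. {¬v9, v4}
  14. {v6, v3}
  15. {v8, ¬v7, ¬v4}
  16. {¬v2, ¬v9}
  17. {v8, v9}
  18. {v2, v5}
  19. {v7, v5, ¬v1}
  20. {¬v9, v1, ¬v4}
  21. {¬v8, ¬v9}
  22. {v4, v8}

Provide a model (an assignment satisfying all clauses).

Pure literal: v6 appears only positively; assign v6 = True.
Branch on v1: take v1 = True.
Set v2 = False and propagate.
  then v5 is forced to True.
  then v7 is forced to False.
  then v8 is forced to True.
  then v9 is forced to False.
  then v3 is forced to True.
v4 is now unconstrained; take v4 = False.
Every clause has at least one true literal under this assignment.
Check each clause:
  1. {¬v4, ¬v3, v5} — ¬v4 is true.
  2. {¬v5, ¬v7} — ¬v7 is true.
  3. {v9, v3} — v3 is true.
  4. {¬v7, v4} — ¬v7 is true.
  5. {v8, ¬v3} — v8 is true.
  6. {v9, ¬v2} — ¬v2 is true.
  7. {v7, v8} — v8 is true.
  8. {¬v9, ¬v5, ¬v7} — ¬v7 is true.
  9. {¬v7, ¬v2, ¬v3} — ¬v7 is true.
  10. {¬v9, v3} — v3 is true.
  11. {¬v2, v3, ¬v9} — v3 is true.
  12. {¬v7, ¬v8} — ¬v7 is true.
  13. {¬v9, v4} — ¬v9 is true.
  14. {v6, v3} — v3 is true.
  15. {¬v4, v8, ¬v7} — v8 is true.
  16. {¬v9, ¬v2} — ¬v2 is true.
  17. {v9, v8} — v8 is true.
  18. {v2, v5} — v5 is true.
  19. {v7, v5, ¬v1} — v5 is true.
  20. {¬v9, ¬v4, v1} — v1 is true.
  21. {¬v8, ¬v9} — ¬v9 is true.
  22. {v4, v8} — v8 is true.

v1=T, v2=F, v3=T, v4=F, v5=T, v6=T, v7=F, v8=T, v9=F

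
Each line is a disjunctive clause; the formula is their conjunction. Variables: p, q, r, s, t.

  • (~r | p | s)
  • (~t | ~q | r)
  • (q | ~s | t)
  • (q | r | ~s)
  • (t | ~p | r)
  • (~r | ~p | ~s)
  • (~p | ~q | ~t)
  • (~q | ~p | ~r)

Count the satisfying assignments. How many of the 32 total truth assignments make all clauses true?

10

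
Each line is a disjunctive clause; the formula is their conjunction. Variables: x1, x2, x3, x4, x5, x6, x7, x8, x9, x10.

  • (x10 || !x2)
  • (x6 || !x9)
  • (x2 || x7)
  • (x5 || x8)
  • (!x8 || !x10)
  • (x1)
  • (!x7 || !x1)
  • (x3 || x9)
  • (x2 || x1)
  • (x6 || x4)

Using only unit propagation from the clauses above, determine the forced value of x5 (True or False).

True

Unit clause (x1) sets x1 = True.
From (!x1 || !x7) and x1 = True: x7 = False.
In (x7 || x2), x7 is now false; x2 must hold, so x2 = True.
(!x2 || x10): since x2 = True, the clause reduces to (x10). x10 = True.
From (!x10 || !x8) and x10 = True: x8 = False.
(x8 || x5): since x8 = False, the clause reduces to (x5). x5 = True.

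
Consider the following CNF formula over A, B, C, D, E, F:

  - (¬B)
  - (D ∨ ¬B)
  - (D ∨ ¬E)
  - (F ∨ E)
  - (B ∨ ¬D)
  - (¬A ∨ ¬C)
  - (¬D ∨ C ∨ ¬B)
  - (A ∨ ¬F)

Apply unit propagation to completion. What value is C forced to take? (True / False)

(¬B) stands alone — B = False.
In (B ∨ ¬D), B is now false; ¬D must hold, so D = False.
From (D ∨ ¬E) and D = False: E = False.
(F ∨ E) with E = False leaves only F, so F = True.
(¬F ∨ A): since F = True, the clause reduces to (A). A = True.
(¬A ∨ ¬C): since A = True, the clause reduces to (¬C). C = False.

False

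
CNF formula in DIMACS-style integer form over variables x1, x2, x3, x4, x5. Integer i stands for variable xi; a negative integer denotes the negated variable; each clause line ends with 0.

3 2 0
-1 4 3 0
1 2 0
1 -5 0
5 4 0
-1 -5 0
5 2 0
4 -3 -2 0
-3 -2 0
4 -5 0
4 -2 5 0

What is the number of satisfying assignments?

The models are:
  x1=F x2=T x3=F x4=T x5=F
  x1=T x2=T x3=F x4=T x5=F
Count: 2.

2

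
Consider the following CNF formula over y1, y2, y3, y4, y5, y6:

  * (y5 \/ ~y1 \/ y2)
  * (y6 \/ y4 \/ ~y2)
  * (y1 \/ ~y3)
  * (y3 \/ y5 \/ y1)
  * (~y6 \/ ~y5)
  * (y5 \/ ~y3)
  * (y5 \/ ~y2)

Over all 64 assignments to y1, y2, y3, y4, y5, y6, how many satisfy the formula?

Split on y5, then y1.
  y5=1, y1=1: y3 free; 3 ways for (y2,y4,y6) × 2^1 = 6.
  y5=1, y1=0: remaining (y2,y3,y4,y6) ∈ {(0,0,0,0); (0,0,1,0); (1,0,1,0)} — 3.
  y5=0, y1=1: a clause becomes empty — 0.
  y5=0, y1=0: a clause becomes empty — 0.
Total: 6 + 3 + 0 + 0 = 9.

9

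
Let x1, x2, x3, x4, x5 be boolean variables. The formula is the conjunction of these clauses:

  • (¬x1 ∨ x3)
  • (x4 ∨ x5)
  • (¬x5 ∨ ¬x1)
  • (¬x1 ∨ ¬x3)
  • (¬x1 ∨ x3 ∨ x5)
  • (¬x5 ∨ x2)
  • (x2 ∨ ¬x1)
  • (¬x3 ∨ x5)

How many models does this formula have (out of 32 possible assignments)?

Satisfying assignments:
  x1=F x2=F x3=F x4=T x5=F
  x1=F x2=T x3=F x4=F x5=T
  x1=F x2=T x3=F x4=T x5=F
  x1=F x2=T x3=F x4=T x5=T
  x1=F x2=T x3=T x4=F x5=T
  x1=F x2=T x3=T x4=T x5=T
Count: 6.

6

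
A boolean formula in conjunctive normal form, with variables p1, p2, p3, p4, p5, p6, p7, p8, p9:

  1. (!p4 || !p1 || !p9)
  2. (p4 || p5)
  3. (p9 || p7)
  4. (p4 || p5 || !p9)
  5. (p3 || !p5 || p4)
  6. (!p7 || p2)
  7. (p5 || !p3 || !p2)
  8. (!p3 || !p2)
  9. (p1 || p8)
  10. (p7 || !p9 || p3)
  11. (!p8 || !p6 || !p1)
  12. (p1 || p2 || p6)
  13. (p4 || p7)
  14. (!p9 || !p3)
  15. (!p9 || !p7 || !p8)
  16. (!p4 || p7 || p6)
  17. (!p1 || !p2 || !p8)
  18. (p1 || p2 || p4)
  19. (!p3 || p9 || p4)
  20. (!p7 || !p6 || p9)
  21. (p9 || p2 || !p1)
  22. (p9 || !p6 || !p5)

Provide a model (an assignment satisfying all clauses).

Try p1 = True.
Try p2 = True.
  then p3 is forced to False.
  then p8 is forced to False.
The remaining clauses are satisfied by p4 = True, p5 = True, p6 = False, p7 = True, p9 = False.

p1 = T  p2 = T  p3 = F  p4 = T  p5 = T  p6 = F  p7 = T  p8 = F  p9 = F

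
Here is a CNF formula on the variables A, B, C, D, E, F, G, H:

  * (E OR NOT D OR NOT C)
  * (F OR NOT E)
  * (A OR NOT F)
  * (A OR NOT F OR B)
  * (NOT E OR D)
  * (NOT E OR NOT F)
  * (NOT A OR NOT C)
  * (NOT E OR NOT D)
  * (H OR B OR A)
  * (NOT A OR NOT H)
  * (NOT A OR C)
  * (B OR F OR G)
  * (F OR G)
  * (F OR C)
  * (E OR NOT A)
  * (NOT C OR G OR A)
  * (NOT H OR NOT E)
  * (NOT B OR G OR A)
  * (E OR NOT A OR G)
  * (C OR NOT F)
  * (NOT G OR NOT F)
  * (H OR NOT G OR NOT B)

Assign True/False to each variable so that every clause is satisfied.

Set A = False and propagate.
  then F is forced to False.
  then E is forced to False.
  then G is forced to True.
  then C is forced to True.
  then D is forced to False.
Set B = True and propagate.
  then H is forced to True.

A=False, B=True, C=True, D=False, E=False, F=False, G=True, H=True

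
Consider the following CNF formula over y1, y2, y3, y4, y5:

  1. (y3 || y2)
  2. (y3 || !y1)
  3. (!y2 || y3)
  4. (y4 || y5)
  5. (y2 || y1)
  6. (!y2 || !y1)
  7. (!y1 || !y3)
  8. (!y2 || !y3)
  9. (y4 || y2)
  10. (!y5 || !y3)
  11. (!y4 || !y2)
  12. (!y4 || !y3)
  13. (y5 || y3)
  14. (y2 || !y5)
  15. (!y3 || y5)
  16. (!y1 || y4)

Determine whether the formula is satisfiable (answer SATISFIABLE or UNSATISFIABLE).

y3 = True:
  propagation gives y1=False, y2=True; an empty clause results — contradiction.
y3 = False:
  propagation gives y2=True; an empty clause results — contradiction.
Every branch closes, so no satisfying assignment exists.

UNSATISFIABLE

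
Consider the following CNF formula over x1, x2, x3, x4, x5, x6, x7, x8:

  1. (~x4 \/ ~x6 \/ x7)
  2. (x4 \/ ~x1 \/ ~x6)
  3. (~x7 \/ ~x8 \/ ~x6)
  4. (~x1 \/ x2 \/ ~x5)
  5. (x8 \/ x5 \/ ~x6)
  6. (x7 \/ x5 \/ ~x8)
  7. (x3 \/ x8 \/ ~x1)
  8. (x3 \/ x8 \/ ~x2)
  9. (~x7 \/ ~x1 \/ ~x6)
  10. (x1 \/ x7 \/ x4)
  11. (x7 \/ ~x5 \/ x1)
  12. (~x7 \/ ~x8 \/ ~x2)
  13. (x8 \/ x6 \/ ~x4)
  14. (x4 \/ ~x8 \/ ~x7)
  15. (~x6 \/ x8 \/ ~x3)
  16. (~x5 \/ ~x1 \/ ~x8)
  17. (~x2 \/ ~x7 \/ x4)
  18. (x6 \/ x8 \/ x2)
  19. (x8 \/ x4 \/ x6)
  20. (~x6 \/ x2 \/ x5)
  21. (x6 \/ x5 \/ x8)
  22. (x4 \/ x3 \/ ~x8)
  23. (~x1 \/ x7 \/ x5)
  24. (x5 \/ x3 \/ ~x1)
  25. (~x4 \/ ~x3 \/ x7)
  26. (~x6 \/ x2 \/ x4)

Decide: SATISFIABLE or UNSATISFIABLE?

SATISFIABLE

Set x1 = False and propagate.
Try x2 = False.
For the remaining variables, x3 = True, x4 = True, x5 = False, x6 = False, x7 = True, x8 = True works.
Every clause has at least one true literal under this assignment.
So x1=0, x2=0, x3=1, x4=1, x5=0, x6=0, x7=1, x8=1 is a satisfying assignment.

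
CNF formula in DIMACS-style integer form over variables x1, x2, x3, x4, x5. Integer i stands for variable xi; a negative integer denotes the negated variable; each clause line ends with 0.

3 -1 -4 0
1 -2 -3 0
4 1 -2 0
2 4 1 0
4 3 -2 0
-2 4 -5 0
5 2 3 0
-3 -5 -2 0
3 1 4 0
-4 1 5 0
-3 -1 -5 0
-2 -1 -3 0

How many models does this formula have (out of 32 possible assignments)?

Satisfying assignments:
  x1=F x2=F x3=F x4=T x5=T
  x1=F x2=F x3=T x4=T x5=T
  x1=F x2=T x3=F x4=T x5=T
  x1=T x2=F x3=F x4=F x5=T
  x1=T x2=F x3=T x4=F x5=F
  x1=T x2=F x3=T x4=T x5=F
Count: 6.

6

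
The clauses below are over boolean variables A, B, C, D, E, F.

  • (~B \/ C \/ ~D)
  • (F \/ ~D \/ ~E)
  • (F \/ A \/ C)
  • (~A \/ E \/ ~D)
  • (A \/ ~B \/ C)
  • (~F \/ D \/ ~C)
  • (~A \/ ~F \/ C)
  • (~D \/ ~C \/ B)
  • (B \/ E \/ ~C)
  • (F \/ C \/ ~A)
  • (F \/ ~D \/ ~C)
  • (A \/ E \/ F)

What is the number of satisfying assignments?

12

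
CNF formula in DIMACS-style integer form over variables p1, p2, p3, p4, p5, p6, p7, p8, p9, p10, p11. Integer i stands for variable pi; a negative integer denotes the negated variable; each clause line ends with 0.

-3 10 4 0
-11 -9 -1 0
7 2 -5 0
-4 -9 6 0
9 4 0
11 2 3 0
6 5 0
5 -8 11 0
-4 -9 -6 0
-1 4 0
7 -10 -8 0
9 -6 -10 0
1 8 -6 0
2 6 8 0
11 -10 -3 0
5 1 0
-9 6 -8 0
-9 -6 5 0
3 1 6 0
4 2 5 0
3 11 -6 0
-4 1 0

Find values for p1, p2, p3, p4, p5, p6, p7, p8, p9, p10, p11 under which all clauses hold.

p2 occurs only positively in the remaining clauses — set p2 = True.
Try p1 = True.
  then p4 is forced to True.
Try p3 = True.
The remaining clauses are satisfied by p5 = True, p6 = False, p7 = False, p8 = False, p9 = False, p10 = True, p11 = True.

p1=True, p2=True, p3=True, p4=True, p5=True, p6=False, p7=False, p8=False, p9=False, p10=True, p11=True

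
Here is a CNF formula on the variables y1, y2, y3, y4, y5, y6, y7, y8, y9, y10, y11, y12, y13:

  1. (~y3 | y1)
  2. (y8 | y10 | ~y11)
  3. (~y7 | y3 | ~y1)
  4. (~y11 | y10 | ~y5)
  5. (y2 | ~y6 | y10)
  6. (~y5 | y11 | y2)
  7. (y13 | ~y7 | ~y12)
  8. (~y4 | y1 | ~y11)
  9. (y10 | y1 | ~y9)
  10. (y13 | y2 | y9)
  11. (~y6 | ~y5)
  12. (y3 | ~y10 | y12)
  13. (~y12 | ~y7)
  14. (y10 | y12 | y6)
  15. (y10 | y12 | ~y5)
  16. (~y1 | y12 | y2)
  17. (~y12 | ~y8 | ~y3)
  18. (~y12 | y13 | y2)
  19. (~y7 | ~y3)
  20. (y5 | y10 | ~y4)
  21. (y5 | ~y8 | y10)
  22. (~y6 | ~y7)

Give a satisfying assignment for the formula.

y1 = True, y2 = True, y3 = False, y4 = False, y5 = True, y6 = False, y7 = False, y8 = False, y9 = False, y10 = True, y11 = False, y12 = True, y13 = True

y2 occurs only positively in the remaining clauses — set y2 = True.
y4 occurs only negated in the remaining clauses — set y4 = False.
Branch on y1: take y1 = True.
Set y3 = False and propagate.
  then y7 is forced to False.
Branch on y5: take y5 = True.
  then y6 is forced to False.
For the remaining variables, y8 = False, y9 = False, y10 = True, y11 = False, y12 = True, y13 = True works.
Check each clause:
  1. (~y3 | y1) — y1 is true.
  2. (~y11 | y8 | y10) — y10 is true.
  3. (~y1 | y3 | ~y7) — ~y7 is true.
  4. (~y11 | y10 | ~y5) — y10 is true.
  5. (y2 | y10 | ~y6) — y10 is true.
  6. (y11 | ~y5 | y2) — y2 is true.
  7. (~y7 | ~y12 | y13) — ~y7 is true.
  8. (~y11 | y1 | ~y4) — y1 is true.
  9. (y10 | ~y9 | y1) — y1 is true.
  10. (y9 | y13 | y2) — y2 is true.
  11. (~y5 | ~y6) — ~y6 is true.
  12. (~y10 | y3 | y12) — y12 is true.
  13. (~y7 | ~y12) — ~y7 is true.
  14. (y12 | y10 | y6) — y10 is true.
  15. (~y5 | y12 | y10) — y10 is true.
  16. (y12 | y2 | ~y1) — y2 is true.
  17. (~y3 | ~y8 | ~y12) — ~y8 is true.
  18. (y2 | y13 | ~y12) — y2 is true.
  19. (~y3 | ~y7) — ~y7 is true.
  20. (y10 | y5 | ~y4) — y10 is true.
  21. (y5 | y10 | ~y8) — ~y8 is true.
  22. (~y7 | ~y6) — ~y7 is true.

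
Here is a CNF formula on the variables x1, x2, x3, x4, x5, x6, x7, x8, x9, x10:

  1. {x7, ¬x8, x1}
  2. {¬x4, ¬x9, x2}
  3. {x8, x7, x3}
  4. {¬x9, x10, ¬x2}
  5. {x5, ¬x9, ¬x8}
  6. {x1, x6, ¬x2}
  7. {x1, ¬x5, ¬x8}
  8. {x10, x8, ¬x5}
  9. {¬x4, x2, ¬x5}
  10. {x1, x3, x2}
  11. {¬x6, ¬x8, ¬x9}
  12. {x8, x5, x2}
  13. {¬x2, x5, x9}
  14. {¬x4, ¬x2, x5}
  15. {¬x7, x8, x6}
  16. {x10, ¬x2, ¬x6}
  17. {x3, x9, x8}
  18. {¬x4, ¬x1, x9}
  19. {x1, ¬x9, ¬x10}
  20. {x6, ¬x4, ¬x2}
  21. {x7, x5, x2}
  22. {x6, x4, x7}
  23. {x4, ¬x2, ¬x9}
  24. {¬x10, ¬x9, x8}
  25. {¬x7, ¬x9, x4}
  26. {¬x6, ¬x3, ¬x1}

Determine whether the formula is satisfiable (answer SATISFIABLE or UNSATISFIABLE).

Branch on x1: take x1 = True.
For the remaining variables, x2 = False, x3 = False, x4 = False, x5 = True, x6 = True, x7 = True, x8 = True, x9 = False, x10 = False works.
So x1 = T, x2 = F, x3 = F, x4 = F, x5 = T, x6 = T, x7 = T, x8 = T, x9 = F, x10 = F is a satisfying assignment.

SATISFIABLE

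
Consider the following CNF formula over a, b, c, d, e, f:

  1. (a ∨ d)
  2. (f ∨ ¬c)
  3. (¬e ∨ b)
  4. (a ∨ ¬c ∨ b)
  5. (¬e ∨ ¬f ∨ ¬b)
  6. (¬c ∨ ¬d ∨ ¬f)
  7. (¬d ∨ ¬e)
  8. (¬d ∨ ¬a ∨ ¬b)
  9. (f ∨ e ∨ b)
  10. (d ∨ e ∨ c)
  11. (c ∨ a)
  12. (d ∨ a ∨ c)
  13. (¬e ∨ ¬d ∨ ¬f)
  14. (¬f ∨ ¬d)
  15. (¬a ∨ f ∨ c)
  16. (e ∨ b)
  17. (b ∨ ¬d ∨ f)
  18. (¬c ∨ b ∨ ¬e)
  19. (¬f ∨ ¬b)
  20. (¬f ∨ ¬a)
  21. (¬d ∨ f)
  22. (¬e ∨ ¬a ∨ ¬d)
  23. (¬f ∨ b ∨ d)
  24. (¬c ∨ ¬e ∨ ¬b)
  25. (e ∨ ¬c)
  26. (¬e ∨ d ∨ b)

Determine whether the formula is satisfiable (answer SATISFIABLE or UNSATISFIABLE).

d = True:
  propagation gives e=False, f=False; an empty clause results — contradiction.
d = False:
  propagation gives a=True, f=False, c=False; an empty clause results — contradiction.
Every branch closes, so no satisfying assignment exists.

UNSATISFIABLE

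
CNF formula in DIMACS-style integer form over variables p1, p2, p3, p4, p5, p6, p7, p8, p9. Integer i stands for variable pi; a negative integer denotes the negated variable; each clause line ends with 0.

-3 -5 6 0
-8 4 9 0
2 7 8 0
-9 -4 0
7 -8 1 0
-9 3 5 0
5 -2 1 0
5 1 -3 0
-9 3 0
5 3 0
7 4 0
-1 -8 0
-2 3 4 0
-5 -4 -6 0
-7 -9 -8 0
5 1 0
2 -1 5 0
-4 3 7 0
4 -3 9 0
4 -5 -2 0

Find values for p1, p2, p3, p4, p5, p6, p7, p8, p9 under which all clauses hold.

p1=False, p2=False, p3=False, p4=True, p5=True, p6=False, p7=True, p8=True, p9=False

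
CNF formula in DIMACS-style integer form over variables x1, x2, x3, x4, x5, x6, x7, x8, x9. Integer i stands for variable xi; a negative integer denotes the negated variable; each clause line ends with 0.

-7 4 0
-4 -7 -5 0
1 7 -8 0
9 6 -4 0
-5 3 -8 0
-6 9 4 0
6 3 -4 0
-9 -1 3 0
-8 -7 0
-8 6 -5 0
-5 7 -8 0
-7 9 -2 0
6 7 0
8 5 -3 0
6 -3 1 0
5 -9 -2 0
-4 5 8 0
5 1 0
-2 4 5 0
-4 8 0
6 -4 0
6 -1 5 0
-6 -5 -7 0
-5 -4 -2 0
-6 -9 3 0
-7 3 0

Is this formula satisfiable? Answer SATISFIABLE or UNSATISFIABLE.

SATISFIABLE

x2 occurs only negated in the remaining clauses — set x2 = False.
Try x1 = True.
Set x3 = True and propagate.
Branch on x4: take x4 = False.
  then x7 is forced to False.
  then x6 is forced to True.
  then x9 is forced to True.
The remaining clauses are satisfied by x5 = False, x8 = True.
So x1=T, x2=F, x3=T, x4=F, x5=F, x6=T, x7=F, x8=T, x9=T is a satisfying assignment.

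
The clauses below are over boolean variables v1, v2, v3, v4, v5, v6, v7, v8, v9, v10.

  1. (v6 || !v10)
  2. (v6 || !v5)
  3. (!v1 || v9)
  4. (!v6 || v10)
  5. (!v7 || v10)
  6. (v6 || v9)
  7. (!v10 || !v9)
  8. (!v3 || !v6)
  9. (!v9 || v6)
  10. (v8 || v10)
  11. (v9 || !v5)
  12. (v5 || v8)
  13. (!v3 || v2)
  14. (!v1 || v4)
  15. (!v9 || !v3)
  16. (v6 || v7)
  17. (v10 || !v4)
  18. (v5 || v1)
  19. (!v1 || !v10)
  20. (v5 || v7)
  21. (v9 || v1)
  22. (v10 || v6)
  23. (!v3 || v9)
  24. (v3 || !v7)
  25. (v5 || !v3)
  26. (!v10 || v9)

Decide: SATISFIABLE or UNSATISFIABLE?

UNSATISFIABLE

v9 = True:
  propagation gives v10=False, v6=False; an empty clause results — contradiction.
v9 = False:
  propagation gives v1=False; an empty clause results — contradiction.
Every branch closes, so no satisfying assignment exists.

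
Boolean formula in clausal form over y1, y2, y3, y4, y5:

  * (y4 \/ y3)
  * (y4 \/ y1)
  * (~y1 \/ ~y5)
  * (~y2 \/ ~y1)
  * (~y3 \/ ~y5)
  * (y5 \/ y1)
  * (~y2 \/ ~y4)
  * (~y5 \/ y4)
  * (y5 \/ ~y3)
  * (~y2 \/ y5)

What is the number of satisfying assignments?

2

Satisfying assignments:
  y1=F y2=F y3=F y4=T y5=T
  y1=T y2=F y3=F y4=T y5=F
Count: 2.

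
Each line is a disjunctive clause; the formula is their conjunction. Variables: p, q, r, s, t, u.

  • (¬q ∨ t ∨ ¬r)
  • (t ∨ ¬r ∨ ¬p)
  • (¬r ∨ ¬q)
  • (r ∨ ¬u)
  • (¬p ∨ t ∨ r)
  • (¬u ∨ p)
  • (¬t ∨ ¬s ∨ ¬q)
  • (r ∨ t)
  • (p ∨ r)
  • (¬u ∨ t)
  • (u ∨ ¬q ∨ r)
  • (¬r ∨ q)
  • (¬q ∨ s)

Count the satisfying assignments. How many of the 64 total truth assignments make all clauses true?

2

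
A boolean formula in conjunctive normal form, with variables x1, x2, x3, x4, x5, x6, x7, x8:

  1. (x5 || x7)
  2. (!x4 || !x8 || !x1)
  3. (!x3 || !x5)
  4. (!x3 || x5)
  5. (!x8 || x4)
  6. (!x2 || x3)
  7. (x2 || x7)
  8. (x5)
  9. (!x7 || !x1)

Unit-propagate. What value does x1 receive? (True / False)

(x5) is a unit clause: x5 = True.
In (!x3 || !x5), !x5 is now false; !x3 must hold, so x3 = False.
In (!x2 || x3), x3 is now false; !x2 must hold, so x2 = False.
In (x2 || x7), x2 is now false; x7 must hold, so x7 = True.
(!x1 || !x7) with x7 = True leaves only !x1, so x1 = False.

False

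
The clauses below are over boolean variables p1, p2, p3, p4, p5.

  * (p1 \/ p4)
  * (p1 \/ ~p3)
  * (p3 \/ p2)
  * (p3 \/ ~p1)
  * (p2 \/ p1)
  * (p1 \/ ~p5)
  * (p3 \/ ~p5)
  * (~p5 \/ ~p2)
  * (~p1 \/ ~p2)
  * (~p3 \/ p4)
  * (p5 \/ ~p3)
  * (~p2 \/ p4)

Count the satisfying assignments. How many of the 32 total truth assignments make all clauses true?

2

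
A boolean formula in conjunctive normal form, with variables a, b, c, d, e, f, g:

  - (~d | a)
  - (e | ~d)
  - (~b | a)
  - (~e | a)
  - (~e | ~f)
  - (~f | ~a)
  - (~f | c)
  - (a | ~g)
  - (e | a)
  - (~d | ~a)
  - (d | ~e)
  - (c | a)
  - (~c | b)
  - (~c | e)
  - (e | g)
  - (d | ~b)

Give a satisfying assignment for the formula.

a=True, b=False, c=False, d=False, e=False, f=False, g=True

Check each clause:
  1. (~d | a) — a is true.
  2. (~d | e) — ~d is true.
  3. (~b | a) — a is true.
  4. (~e | a) — a is true.
  5. (~f | ~e) — ~f is true.
  6. (~a | ~f) — ~f is true.
  7. (~f | c) — ~f is true.
  8. (~g | a) — a is true.
  9. (a | e) — a is true.
  10. (~d | ~a) — ~d is true.
  11. (d | ~e) — ~e is true.
  12. (c | a) — a is true.
  13. (b | ~c) — ~c is true.
  14. (e | ~c) — ~c is true.
  15. (e | g) — g is true.
  16. (d | ~b) — ~b is true.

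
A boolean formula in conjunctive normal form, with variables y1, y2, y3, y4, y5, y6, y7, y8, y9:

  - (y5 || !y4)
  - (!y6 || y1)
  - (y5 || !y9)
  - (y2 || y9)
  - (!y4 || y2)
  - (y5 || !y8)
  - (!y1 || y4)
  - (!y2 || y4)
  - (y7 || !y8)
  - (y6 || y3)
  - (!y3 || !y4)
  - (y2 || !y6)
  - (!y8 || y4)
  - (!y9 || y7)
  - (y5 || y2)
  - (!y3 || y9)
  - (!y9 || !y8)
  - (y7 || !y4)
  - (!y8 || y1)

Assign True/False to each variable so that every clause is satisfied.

y1=False  y2=False  y3=True  y4=False  y5=True  y6=False  y7=True  y8=False  y9=True

Check each clause:
  1. (!y4 || y5) — !y4 is true.
  2. (y1 || !y6) — !y6 is true.
  3. (!y9 || y5) — y5 is true.
  4. (y2 || y9) — y9 is true.
  5. (!y4 || y2) — !y4 is true.
  6. (y5 || !y8) — !y8 is true.
  7. (y4 || !y1) — !y1 is true.
  8. (y4 || !y2) — !y2 is true.
  9. (!y8 || y7) — !y8 is true.
  10. (y3 || y6) — y3 is true.
  11. (!y4 || !y3) — !y4 is true.
  12. (y2 || !y6) — !y6 is true.
  13. (!y8 || y4) — !y8 is true.
  14. (!y9 || y7) — y7 is true.
  15. (y5 || y2) — y5 is true.
  16. (y9 || !y3) — y9 is true.
  17. (!y9 || !y8) — !y8 is true.
  18. (!y4 || y7) — !y4 is true.
  19. (y1 || !y8) — !y8 is true.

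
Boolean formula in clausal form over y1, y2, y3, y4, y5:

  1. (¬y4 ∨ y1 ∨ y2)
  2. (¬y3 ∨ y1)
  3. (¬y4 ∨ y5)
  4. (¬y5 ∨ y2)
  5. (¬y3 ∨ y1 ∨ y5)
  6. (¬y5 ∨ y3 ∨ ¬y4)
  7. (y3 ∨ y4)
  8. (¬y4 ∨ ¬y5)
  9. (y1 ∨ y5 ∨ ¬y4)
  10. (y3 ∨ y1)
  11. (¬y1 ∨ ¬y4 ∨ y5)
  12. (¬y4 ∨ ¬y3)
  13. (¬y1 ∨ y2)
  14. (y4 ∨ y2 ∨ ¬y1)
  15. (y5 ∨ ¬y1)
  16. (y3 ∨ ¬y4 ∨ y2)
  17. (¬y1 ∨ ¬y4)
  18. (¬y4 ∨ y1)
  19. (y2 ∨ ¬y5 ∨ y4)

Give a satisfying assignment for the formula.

y1=1  y2=1  y3=1  y4=0  y5=1

Pure literal: y2 appears only positively; assign y2 = True.
Set y1 = True and propagate.
  then y5 is forced to True.
  then y4 is forced to False.
  then y3 is forced to True.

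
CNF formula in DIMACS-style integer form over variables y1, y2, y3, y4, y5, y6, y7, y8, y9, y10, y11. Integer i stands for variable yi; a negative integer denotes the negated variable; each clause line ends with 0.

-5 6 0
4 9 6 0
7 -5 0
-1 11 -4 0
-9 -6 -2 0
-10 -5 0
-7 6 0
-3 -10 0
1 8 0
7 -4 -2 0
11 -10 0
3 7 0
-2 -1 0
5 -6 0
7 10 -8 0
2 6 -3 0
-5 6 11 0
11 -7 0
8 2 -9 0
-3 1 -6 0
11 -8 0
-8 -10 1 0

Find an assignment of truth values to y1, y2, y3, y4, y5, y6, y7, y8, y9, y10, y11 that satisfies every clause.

y1=T, y2=F, y3=F, y4=F, y5=T, y6=T, y7=T, y8=F, y9=F, y10=F, y11=T

Check each clause:
  1. (y6 OR NOT y5) — y6 is true.
  2. (y9 OR y4 OR y6) — y6 is true.
  3. (NOT y5 OR y7) — y7 is true.
  4. (y11 OR NOT y4 OR NOT y1) — y11 is true.
  5. (NOT y6 OR NOT y9 OR NOT y2) — NOT y2 is true.
  6. (NOT y10 OR NOT y5) — NOT y10 is true.
  7. (NOT y7 OR y6) — y6 is true.
  8. (NOT y3 OR NOT y10) — NOT y3 is true.
  9. (y1 OR y8) — y1 is true.
  10. (NOT y2 OR NOT y4 OR y7) — NOT y4 is true.
  11. (NOT y10 OR y11) — y11 is true.
  12. (y7 OR y3) — y7 is true.
  13. (NOT y1 OR NOT y2) — NOT y2 is true.
  14. (NOT y6 OR y5) — y5 is true.
  15. (y10 OR y7 OR NOT y8) — NOT y8 is true.
  16. (NOT y3 OR y6 OR y2) — NOT y3 is true.
  17. (NOT y5 OR y6 OR y11) — y11 is true.
  18. (y11 OR NOT y7) — y11 is true.
  19. (y8 OR y2 OR NOT y9) — NOT y9 is true.
  20. (y1 OR NOT y3 OR NOT y6) — y1 is true.
  21. (y11 OR NOT y8) — NOT y8 is true.
  22. (y1 OR NOT y10 OR NOT y8) — NOT y8 is true.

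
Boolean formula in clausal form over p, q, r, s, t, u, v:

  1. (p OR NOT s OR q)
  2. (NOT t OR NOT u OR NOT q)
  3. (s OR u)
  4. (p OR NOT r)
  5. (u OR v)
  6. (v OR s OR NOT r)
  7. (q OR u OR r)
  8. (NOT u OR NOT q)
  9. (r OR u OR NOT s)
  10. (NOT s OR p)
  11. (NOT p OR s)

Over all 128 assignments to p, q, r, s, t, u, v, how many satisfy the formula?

16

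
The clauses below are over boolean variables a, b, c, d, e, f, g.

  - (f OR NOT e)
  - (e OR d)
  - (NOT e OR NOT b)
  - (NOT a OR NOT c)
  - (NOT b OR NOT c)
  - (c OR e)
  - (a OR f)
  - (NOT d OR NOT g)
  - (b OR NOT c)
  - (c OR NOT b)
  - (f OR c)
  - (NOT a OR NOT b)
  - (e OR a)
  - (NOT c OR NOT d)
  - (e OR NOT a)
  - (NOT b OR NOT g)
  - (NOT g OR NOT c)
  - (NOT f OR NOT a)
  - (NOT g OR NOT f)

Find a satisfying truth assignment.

a=False, b=False, c=False, d=False, e=True, f=True, g=False

Check each clause:
  1. (f OR NOT e) — f is true.
  2. (e OR d) — e is true.
  3. (NOT e OR NOT b) — NOT b is true.
  4. (NOT a OR NOT c) — NOT c is true.
  5. (NOT c OR NOT b) — NOT c is true.
  6. (c OR e) — e is true.
  7. (a OR f) — f is true.
  8. (NOT d OR NOT g) — NOT g is true.
  9. (NOT c OR b) — NOT c is true.
  10. (c OR NOT b) — NOT b is true.
  11. (c OR f) — f is true.
  12. (NOT b OR NOT a) — NOT a is true.
  13. (a OR e) — e is true.
  14. (NOT d OR NOT c) — NOT d is true.
  15. (NOT a OR e) — e is true.
  16. (NOT b OR NOT g) — NOT g is true.
  17. (NOT c OR NOT g) — NOT g is true.
  18. (NOT a OR NOT f) — NOT a is true.
  19. (NOT g OR NOT f) — NOT g is true.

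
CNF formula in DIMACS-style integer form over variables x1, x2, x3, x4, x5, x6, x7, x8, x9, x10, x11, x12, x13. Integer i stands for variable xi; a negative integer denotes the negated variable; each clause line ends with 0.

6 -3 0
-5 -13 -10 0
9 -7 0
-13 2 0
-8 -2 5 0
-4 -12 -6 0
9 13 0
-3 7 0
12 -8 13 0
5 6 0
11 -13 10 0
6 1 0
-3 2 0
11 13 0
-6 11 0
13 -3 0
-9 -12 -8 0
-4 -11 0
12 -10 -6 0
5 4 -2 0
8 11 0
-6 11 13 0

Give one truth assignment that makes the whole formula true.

x1 = True, x2 = True, x3 = False, x4 = False, x5 = True, x6 = True, x7 = False, x8 = False, x9 = True, x10 = False, x11 = True, x12 = False, x13 = True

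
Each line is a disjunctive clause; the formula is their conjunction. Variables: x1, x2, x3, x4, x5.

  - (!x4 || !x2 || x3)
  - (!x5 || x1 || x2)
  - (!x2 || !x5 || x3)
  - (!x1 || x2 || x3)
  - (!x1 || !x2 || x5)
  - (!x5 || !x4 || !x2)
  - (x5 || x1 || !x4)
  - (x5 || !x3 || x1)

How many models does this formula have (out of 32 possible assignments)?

8

Satisfying assignments:
  x1=F x2=F x3=F x4=F x5=F
  x1=F x2=T x3=F x4=F x5=F
  x1=F x2=T x3=T x4=F x5=T
  x1=T x2=F x3=T x4=F x5=F
  x1=T x2=F x3=T x4=F x5=T
  x1=T x2=F x3=T x4=T x5=F
  x1=T x2=F x3=T x4=T x5=T
  x1=T x2=T x3=T x4=F x5=T
Count: 8.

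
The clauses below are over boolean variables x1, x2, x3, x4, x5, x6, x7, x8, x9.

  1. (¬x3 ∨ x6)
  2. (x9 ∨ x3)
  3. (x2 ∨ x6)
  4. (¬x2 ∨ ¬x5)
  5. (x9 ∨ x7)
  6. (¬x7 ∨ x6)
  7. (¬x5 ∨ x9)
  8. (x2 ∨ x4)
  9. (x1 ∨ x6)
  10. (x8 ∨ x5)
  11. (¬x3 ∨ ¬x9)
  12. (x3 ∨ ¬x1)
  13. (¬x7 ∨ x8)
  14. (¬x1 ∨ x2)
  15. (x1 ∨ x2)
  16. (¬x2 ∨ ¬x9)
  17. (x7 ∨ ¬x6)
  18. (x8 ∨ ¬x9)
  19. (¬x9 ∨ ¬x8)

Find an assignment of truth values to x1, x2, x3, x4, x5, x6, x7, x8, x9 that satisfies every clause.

Set x1 = False and propagate.
  then x6 is forced to True.
  then x2 is forced to True.
  then x5 is forced to False.
  then x8 is forced to True.
  then x9 is forced to False.
  then x3 is forced to True.
  then x7 is forced to True.
x4 is now unconstrained; take x4 = False.
Check each clause:
  1. (¬x3 ∨ x6) — x6 is true.
  2. (x9 ∨ x3) — x3 is true.
  3. (x6 ∨ x2) — x2 is true.
  4. (¬x2 ∨ ¬x5) — ¬x5 is true.
  5. (x7 ∨ x9) — x7 is true.
  6. (¬x7 ∨ x6) — x6 is true.
  7. (x9 ∨ ¬x5) — ¬x5 is true.
  8. (x4 ∨ x2) — x2 is true.
  9. (x6 ∨ x1) — x6 is true.
  10. (x5 ∨ x8) — x8 is true.
  11. (¬x3 ∨ ¬x9) — ¬x9 is true.
  12. (¬x1 ∨ x3) — x3 is true.
  13. (¬x7 ∨ x8) — x8 is true.
  14. (¬x1 ∨ x2) — x2 is true.
  15. (x2 ∨ x1) — x2 is true.
  16. (¬x9 ∨ ¬x2) — ¬x9 is true.
  17. (x7 ∨ ¬x6) — x7 is true.
  18. (x8 ∨ ¬x9) — x8 is true.
  19. (¬x9 ∨ ¬x8) — ¬x9 is true.

x1=F, x2=T, x3=T, x4=F, x5=F, x6=T, x7=T, x8=T, x9=F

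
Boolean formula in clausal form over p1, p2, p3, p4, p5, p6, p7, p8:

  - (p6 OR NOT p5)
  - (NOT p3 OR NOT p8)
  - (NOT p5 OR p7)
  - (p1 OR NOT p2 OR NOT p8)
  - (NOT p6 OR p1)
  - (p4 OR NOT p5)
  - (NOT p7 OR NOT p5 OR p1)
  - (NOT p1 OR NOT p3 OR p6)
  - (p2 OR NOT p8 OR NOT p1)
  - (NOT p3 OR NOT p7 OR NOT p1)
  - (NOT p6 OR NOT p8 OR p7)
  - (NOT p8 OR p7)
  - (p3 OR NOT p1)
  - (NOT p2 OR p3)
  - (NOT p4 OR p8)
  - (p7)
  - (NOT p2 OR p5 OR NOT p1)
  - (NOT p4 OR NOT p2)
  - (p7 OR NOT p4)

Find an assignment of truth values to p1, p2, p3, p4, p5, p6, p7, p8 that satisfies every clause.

p1=False, p2=False, p3=False, p4=True, p5=False, p6=False, p7=True, p8=True

The clause (p7) is unit: p7 must be True.
Set p1 = False and propagate.
  then p6 is forced to False.
  then p5 is forced to False.
Branch on p2: take p2 = False.
Try p3 = False.
The remaining clauses are satisfied by p4 = True, p8 = True.
Check each clause:
  1. (NOT p5 OR p6) — NOT p5 is true.
  2. (NOT p8 OR NOT p3) — NOT p3 is true.
  3. (p7 OR NOT p5) — NOT p5 is true.
  4. (NOT p2 OR NOT p8 OR p1) — NOT p2 is true.
  5. (NOT p6 OR p1) — NOT p6 is true.
  6. (p4 OR NOT p5) — NOT p5 is true.
  7. (NOT p7 OR NOT p5 OR p1) — NOT p5 is true.
  8. (NOT p1 OR p6 OR NOT p3) — NOT p3 is true.
  9. (NOT p8 OR NOT p1 OR p2) — NOT p1 is true.
  10. (NOT p3 OR NOT p1 OR NOT p7) — NOT p3 is true.
  11. (NOT p6 OR NOT p8 OR p7) — NOT p6 is true.
  12. (p7 OR NOT p8) — p7 is true.
  13. (p3 OR NOT p1) — NOT p1 is true.
  14. (NOT p2 OR p3) — NOT p2 is true.
  15. (p8 OR NOT p4) — p8 is true.
  16. (p7) — p7 is true.
  17. (NOT p1 OR NOT p2 OR p5) — NOT p2 is true.
  18. (NOT p2 OR NOT p4) — NOT p2 is true.
  19. (NOT p4 OR p7) — p7 is true.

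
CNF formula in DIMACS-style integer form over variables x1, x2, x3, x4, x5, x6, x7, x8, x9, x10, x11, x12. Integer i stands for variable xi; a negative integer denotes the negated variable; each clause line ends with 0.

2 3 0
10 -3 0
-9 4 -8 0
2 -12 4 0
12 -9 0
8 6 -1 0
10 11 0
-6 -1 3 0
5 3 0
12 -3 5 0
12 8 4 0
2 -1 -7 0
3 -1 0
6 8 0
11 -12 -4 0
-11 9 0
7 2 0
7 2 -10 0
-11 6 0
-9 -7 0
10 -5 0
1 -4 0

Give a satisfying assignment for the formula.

Pure literal: x2 appears only positively; assign x2 = True.
Try x1 = True.
  then x3 is forced to True.
  then x10 is forced to True.
For the remaining variables, x4 = True, x5 = True, x6 = False, x7 = False, x8 = True, x9 = False, x11 = False, x12 = False works.
Check each clause:
  1. (x2 | x3) — x2 is true.
  2. (x10 | ~x3) — x10 is true.
  3. (~x9 | x4 | ~x8) — x4 is true.
  4. (~x12 | x4 | x2) — x2 is true.
  5. (x12 | ~x9) — ~x9 is true.
  6. (x6 | ~x1 | x8) — x8 is true.
  7. (x10 | x11) — x10 is true.
  8. (~x1 | x3 | ~x6) — ~x6 is true.
  9. (x3 | x5) — x3 is true.
  10. (x5 | x12 | ~x3) — x5 is true.
  11. (x12 | x4 | x8) — x8 is true.
  12. (x2 | ~x7 | ~x1) — ~x7 is true.
  13. (x3 | ~x1) — x3 is true.
  14. (x8 | x6) — x8 is true.
  15. (~x4 | ~x12 | x11) — ~x12 is true.
  16. (~x11 | x9) — ~x11 is true.
  17. (x2 | x7) — x2 is true.
  18. (x2 | x7 | ~x10) — x2 is true.
  19. (x6 | ~x11) — ~x11 is true.
  20. (~x9 | ~x7) — ~x7 is true.
  21. (x10 | ~x5) — x10 is true.
  22. (~x4 | x1) — x1 is true.

x1 = True, x2 = True, x3 = True, x4 = True, x5 = True, x6 = False, x7 = False, x8 = True, x9 = False, x10 = True, x11 = False, x12 = False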